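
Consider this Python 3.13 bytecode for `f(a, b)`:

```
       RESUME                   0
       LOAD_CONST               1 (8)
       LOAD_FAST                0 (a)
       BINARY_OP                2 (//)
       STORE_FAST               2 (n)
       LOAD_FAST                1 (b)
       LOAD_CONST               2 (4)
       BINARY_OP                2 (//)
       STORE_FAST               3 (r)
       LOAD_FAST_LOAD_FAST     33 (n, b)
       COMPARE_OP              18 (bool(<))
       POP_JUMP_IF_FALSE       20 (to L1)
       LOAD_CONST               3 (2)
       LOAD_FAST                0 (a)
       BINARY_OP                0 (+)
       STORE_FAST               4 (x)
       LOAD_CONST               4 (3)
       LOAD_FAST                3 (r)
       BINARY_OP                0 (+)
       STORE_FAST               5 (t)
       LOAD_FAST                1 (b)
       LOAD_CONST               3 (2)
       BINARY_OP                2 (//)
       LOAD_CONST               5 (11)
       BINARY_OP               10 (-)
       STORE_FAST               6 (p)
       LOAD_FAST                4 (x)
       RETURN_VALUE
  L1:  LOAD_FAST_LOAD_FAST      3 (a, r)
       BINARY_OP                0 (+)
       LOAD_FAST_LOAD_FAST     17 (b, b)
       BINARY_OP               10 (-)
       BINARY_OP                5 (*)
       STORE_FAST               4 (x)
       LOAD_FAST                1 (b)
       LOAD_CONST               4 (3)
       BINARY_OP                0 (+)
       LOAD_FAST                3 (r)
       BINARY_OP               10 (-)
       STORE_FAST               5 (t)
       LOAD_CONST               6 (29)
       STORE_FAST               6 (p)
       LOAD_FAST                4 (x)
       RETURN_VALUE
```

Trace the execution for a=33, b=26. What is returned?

LOAD_CONST → push 8. Stack: [8]
LOAD_FAST a → push 33. Stack: [8, 33]
BINARY_OP // → 8 // 33 = 0. Stack: [0]
STORE_FAST n → n=0. Stack: []
LOAD_FAST b → push 26. Stack: [26]
LOAD_CONST → push 4. Stack: [26, 4]
BINARY_OP // → 26 // 4 = 6. Stack: [6]
STORE_FAST r → r=6. Stack: []
LOAD_FAST_LOAD_FAST n,b → push 0,26. Stack: [0, 26]
COMPARE_OP bool(<) → 0 vs 26 = True. Stack: [True]
POP_JUMP_IF_FALSE → pop True; no jump. Stack: []
LOAD_CONST → push 2. Stack: [2]
LOAD_FAST a → push 33. Stack: [2, 33]
BINARY_OP + → 2 + 33 = 35. Stack: [35]
STORE_FAST x → x=35. Stack: []
LOAD_CONST → push 3. Stack: [3]
LOAD_FAST r → push 6. Stack: [3, 6]
BINARY_OP + → 3 + 6 = 9. Stack: [9]
STORE_FAST t → t=9. Stack: []
LOAD_FAST b → push 26. Stack: [26]
LOAD_CONST → push 2. Stack: [26, 2]
BINARY_OP // → 26 // 2 = 13. Stack: [13]
LOAD_CONST → push 11. Stack: [13, 11]
BINARY_OP - → 13 - 11 = 2. Stack: [2]
STORE_FAST p → p=2. Stack: []
LOAD_FAST x → push 35. Stack: [35]
RETURN_VALUE → return 35.

35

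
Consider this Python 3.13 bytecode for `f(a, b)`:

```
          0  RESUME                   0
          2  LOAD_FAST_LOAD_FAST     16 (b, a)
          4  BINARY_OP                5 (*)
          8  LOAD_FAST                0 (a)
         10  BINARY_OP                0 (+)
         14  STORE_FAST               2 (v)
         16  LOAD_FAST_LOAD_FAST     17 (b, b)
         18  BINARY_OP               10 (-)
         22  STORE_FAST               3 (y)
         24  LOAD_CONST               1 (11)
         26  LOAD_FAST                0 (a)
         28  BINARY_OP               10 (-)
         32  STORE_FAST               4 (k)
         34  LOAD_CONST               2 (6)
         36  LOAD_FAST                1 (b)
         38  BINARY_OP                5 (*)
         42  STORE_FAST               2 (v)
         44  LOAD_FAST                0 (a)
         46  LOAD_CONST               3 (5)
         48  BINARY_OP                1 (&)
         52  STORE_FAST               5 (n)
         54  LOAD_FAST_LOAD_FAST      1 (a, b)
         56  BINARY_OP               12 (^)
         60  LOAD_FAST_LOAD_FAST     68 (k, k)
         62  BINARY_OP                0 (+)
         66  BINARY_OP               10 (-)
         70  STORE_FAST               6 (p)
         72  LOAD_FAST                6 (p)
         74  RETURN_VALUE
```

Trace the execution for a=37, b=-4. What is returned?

13

LOAD_FAST_LOAD_FAST b,a → push -4,37. Stack: [-4, 37]
BINARY_OP * → -4 * 37 = -148. Stack: [-148]
LOAD_FAST a → push 37. Stack: [-148, 37]
BINARY_OP + → -148 + 37 = -111. Stack: [-111]
STORE_FAST v → v=-111. Stack: []
LOAD_FAST_LOAD_FAST b,b → push -4,-4. Stack: [-4, -4]
BINARY_OP - → -4 - -4 = 0. Stack: [0]
STORE_FAST y → y=0. Stack: []
LOAD_CONST → push 11. Stack: [11]
LOAD_FAST a → push 37. Stack: [11, 37]
BINARY_OP - → 11 - 37 = -26. Stack: [-26]
STORE_FAST k → k=-26. Stack: []
LOAD_CONST → push 6. Stack: [6]
LOAD_FAST b → push -4. Stack: [6, -4]
BINARY_OP * → 6 * -4 = -24. Stack: [-24]
STORE_FAST v → v=-24. Stack: []
LOAD_FAST a → push 37. Stack: [37]
LOAD_CONST → push 5. Stack: [37, 5]
BINARY_OP & → 37 & 5 = 5. Stack: [5]
STORE_FAST n → n=5. Stack: []
LOAD_FAST_LOAD_FAST a,b → push 37,-4. Stack: [37, -4]
BINARY_OP ^ → 37 ^ -4 = -39. Stack: [-39]
LOAD_FAST_LOAD_FAST k,k → push -26,-26. Stack: [-39, -26, -26]
BINARY_OP + → -26 + -26 = -52. Stack: [-39, -52]
BINARY_OP - → -39 - -52 = 13. Stack: [13]
STORE_FAST p → p=13. Stack: []
LOAD_FAST p → push 13. Stack: [13]
RETURN_VALUE → return 13.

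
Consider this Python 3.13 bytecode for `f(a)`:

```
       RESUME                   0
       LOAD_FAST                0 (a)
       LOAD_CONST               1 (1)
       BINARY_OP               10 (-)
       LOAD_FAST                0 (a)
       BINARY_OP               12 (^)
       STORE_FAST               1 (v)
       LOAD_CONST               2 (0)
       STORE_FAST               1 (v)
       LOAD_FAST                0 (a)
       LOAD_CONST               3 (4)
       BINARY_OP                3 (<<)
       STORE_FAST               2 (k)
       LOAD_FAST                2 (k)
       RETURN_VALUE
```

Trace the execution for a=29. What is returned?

464

LOAD_FAST a → push 29. Stack: [29]
LOAD_CONST → push 1. Stack: [29, 1]
BINARY_OP - → 29 - 1 = 28. Stack: [28]
LOAD_FAST a → push 29. Stack: [28, 29]
BINARY_OP ^ → 28 ^ 29 = 1. Stack: [1]
STORE_FAST v → v=1. Stack: []
LOAD_CONST → push 0. Stack: [0]
STORE_FAST v → v=0. Stack: []
LOAD_FAST a → push 29. Stack: [29]
LOAD_CONST → push 4. Stack: [29, 4]
BINARY_OP << → 29 << 4 = 464. Stack: [464]
STORE_FAST k → k=464. Stack: []
LOAD_FAST k → push 464. Stack: [464]
RETURN_VALUE → return 464.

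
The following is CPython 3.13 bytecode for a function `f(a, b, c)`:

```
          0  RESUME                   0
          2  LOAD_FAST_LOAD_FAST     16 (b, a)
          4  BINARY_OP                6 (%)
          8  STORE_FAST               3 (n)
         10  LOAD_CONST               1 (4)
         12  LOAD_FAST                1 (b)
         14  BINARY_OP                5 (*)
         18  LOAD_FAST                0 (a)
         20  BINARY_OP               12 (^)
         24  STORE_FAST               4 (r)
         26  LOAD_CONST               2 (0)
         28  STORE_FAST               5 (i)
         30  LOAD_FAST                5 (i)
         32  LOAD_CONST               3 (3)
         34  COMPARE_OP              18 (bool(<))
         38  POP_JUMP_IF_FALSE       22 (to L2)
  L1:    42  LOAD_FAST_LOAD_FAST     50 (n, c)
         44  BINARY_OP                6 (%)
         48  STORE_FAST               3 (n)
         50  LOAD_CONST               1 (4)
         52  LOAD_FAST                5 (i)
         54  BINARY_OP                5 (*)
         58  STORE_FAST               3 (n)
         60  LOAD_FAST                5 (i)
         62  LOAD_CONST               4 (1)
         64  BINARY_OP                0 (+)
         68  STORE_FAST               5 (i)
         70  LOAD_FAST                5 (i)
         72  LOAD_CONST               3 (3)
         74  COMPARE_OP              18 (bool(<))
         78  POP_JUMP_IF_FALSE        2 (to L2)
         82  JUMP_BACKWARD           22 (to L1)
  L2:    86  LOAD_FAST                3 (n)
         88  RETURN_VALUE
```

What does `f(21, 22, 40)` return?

8

LOAD_FAST_LOAD_FAST b,a → push 22,21. Stack: [22, 21]
BINARY_OP % → 22 % 21 = 1. Stack: [1]
STORE_FAST n → n=1. Stack: []
LOAD_CONST → push 4. Stack: [4]
LOAD_FAST b → push 22. Stack: [4, 22]
BINARY_OP * → 4 * 22 = 88. Stack: [88]
LOAD_FAST a → push 21. Stack: [88, 21]
BINARY_OP ^ → 88 ^ 21 = 77. Stack: [77]
STORE_FAST r → r=77. Stack: []
LOAD_CONST → push 0. Stack: [0]
STORE_FAST i → i=0. Stack: []
LOAD_FAST i → push 0. Stack: [0]
LOAD_CONST → push 3. Stack: [0, 3]
COMPARE_OP bool(<) → 0 vs 3 = True. Stack: [True]
POP_JUMP_IF_FALSE → pop True; no jump. Stack: []
LOAD_FAST_LOAD_FAST n,c → push 1,40. Stack: [1, 40]
BINARY_OP % → 1 % 40 = 1. Stack: [1]
STORE_FAST n → n=1. Stack: []
LOAD_CONST → push 4. Stack: [4]
LOAD_FAST i → push 0. Stack: [4, 0]
BINARY_OP * → 4 * 0 = 0. Stack: [0]
STORE_FAST n → n=0. Stack: []
LOAD_FAST i → push 0. Stack: [0]
LOAD_CONST → push 1. Stack: [0, 1]
BINARY_OP + → 0 + 1 = 1. Stack: [1]
STORE_FAST i → i=1. Stack: []
LOAD_FAST i → push 1. Stack: [1]
LOAD_CONST → push 3. Stack: [1, 3]
COMPARE_OP bool(<) → 1 vs 3 = True. Stack: [True]
POP_JUMP_IF_FALSE → pop True; no jump. Stack: []
LOAD_FAST_LOAD_FAST n,c → push 0,40. Stack: [0, 40]
BINARY_OP % → 0 % 40 = 0. Stack: [0]
STORE_FAST n → n=0. Stack: []
LOAD_CONST → push 4. Stack: [4]
LOAD_FAST i → push 1. Stack: [4, 1]
BINARY_OP * → 4 * 1 = 4. Stack: [4]
STORE_FAST n → n=4. Stack: []
LOAD_FAST i → push 1. Stack: [1]
LOAD_CONST → push 1. Stack: [1, 1]
BINARY_OP + → 1 + 1 = 2. Stack: [2]
STORE_FAST i → i=2. Stack: []
LOAD_FAST i → push 2. Stack: [2]
LOAD_CONST → push 3. Stack: [2, 3]
COMPARE_OP bool(<) → 2 vs 3 = True. Stack: [True]
POP_JUMP_IF_FALSE → pop True; no jump. Stack: []
LOAD_FAST_LOAD_FAST n,c → push 4,40. Stack: [4, 40]
BINARY_OP % → 4 % 40 = 4. Stack: [4]
STORE_FAST n → n=4. Stack: []
LOAD_CONST → push 4. Stack: [4]
LOAD_FAST i → push 2. Stack: [4, 2]
BINARY_OP * → 4 * 2 = 8. Stack: [8]
STORE_FAST n → n=8. Stack: []
LOAD_FAST i → push 2. Stack: [2]
LOAD_CONST → push 1. Stack: [2, 1]
BINARY_OP + → 2 + 1 = 3. Stack: [3]
STORE_FAST i → i=3. Stack: []
LOAD_FAST i → push 3. Stack: [3]
LOAD_CONST → push 3. Stack: [3, 3]
COMPARE_OP bool(<) → 3 vs 3 = False. Stack: [False]
POP_JUMP_IF_FALSE → pop False; jump. Stack: []
LOAD_FAST n → push 8. Stack: [8]
RETURN_VALUE → return 8.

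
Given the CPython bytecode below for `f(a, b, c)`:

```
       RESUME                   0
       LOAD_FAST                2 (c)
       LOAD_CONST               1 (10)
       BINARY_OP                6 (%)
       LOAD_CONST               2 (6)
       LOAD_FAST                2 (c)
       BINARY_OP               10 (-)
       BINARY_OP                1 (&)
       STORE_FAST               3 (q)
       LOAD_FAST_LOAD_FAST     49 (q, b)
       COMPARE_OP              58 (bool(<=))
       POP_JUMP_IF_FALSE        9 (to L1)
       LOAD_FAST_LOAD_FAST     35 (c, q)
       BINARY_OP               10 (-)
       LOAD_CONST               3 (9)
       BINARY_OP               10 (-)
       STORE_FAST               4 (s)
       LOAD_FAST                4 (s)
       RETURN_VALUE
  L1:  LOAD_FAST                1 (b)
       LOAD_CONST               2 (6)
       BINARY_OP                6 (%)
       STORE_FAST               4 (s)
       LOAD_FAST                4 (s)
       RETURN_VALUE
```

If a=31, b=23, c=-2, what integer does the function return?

LOAD_FAST c → push -2. Stack: [-2]
LOAD_CONST → push 10. Stack: [-2, 10]
BINARY_OP % → -2 % 10 = 8. Stack: [8]
LOAD_CONST → push 6. Stack: [8, 6]
LOAD_FAST c → push -2. Stack: [8, 6, -2]
BINARY_OP - → 6 - -2 = 8. Stack: [8, 8]
BINARY_OP & → 8 & 8 = 8. Stack: [8]
STORE_FAST q → q=8. Stack: []
LOAD_FAST_LOAD_FAST q,b → push 8,23. Stack: [8, 23]
COMPARE_OP bool(<=) → 8 vs 23 = True. Stack: [True]
POP_JUMP_IF_FALSE → pop True; no jump. Stack: []
LOAD_FAST_LOAD_FAST c,q → push -2,8. Stack: [-2, 8]
BINARY_OP - → -2 - 8 = -10. Stack: [-10]
LOAD_CONST → push 9. Stack: [-10, 9]
BINARY_OP - → -10 - 9 = -19. Stack: [-19]
STORE_FAST s → s=-19. Stack: []
LOAD_FAST s → push -19. Stack: [-19]
RETURN_VALUE → return -19.

-19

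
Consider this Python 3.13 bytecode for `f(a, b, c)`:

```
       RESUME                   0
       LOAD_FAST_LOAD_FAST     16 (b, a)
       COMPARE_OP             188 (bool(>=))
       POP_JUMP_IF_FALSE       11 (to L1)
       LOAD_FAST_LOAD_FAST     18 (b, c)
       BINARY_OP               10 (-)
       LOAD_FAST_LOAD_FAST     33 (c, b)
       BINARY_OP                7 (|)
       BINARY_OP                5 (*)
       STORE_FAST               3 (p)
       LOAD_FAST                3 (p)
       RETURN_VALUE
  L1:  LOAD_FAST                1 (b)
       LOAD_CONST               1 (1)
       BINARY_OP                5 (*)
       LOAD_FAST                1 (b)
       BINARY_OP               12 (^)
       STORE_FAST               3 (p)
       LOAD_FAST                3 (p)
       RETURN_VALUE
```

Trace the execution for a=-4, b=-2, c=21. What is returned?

23

LOAD_FAST_LOAD_FAST b,a → push -2,-4. Stack: [-2, -4]
COMPARE_OP bool(>=) → -2 vs -4 = True. Stack: [True]
POP_JUMP_IF_FALSE → pop True; no jump. Stack: []
LOAD_FAST_LOAD_FAST b,c → push -2,21. Stack: [-2, 21]
BINARY_OP - → -2 - 21 = -23. Stack: [-23]
LOAD_FAST_LOAD_FAST c,b → push 21,-2. Stack: [-23, 21, -2]
BINARY_OP | → 21 | -2 = -1. Stack: [-23, -1]
BINARY_OP * → -23 * -1 = 23. Stack: [23]
STORE_FAST p → p=23. Stack: []
LOAD_FAST p → push 23. Stack: [23]
RETURN_VALUE → return 23.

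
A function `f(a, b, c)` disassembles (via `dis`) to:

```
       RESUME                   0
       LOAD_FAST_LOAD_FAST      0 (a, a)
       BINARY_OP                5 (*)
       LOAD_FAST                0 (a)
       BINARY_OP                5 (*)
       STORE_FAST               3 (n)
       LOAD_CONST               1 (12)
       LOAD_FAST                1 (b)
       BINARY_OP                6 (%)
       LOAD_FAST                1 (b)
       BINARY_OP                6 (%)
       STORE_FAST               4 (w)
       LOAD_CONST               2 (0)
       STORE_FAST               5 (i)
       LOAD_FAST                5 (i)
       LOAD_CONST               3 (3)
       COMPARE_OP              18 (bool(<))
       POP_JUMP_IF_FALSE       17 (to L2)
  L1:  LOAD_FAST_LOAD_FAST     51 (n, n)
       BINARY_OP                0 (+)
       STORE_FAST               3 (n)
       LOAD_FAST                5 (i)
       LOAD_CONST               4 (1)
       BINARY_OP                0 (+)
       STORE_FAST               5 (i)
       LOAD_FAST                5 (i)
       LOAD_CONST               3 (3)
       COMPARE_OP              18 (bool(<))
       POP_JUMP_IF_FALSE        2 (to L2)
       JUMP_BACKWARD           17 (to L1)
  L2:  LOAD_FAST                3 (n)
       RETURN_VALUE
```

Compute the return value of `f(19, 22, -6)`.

54872

LOAD_FAST_LOAD_FAST a,a → push 19,19. Stack: [19, 19]
BINARY_OP * → 19 * 19 = 361. Stack: [361]
LOAD_FAST a → push 19. Stack: [361, 19]
BINARY_OP * → 361 * 19 = 6859. Stack: [6859]
STORE_FAST n → n=6859. Stack: []
LOAD_CONST → push 12. Stack: [12]
LOAD_FAST b → push 22. Stack: [12, 22]
BINARY_OP % → 12 % 22 = 12. Stack: [12]
LOAD_FAST b → push 22. Stack: [12, 22]
BINARY_OP % → 12 % 22 = 12. Stack: [12]
STORE_FAST w → w=12. Stack: []
LOAD_CONST → push 0. Stack: [0]
STORE_FAST i → i=0. Stack: []
LOAD_FAST i → push 0. Stack: [0]
LOAD_CONST → push 3. Stack: [0, 3]
COMPARE_OP bool(<) → 0 vs 3 = True. Stack: [True]
POP_JUMP_IF_FALSE → pop True; no jump. Stack: []
LOAD_FAST_LOAD_FAST n,n → push 6859,6859. Stack: [6859, 6859]
BINARY_OP + → 6859 + 6859 = 13718. Stack: [13718]
STORE_FAST n → n=13718. Stack: []
LOAD_FAST i → push 0. Stack: [0]
LOAD_CONST → push 1. Stack: [0, 1]
BINARY_OP + → 0 + 1 = 1. Stack: [1]
STORE_FAST i → i=1. Stack: []
LOAD_FAST i → push 1. Stack: [1]
LOAD_CONST → push 3. Stack: [1, 3]
COMPARE_OP bool(<) → 1 vs 3 = True. Stack: [True]
POP_JUMP_IF_FALSE → pop True; no jump. Stack: []
LOAD_FAST_LOAD_FAST n,n → push 13718,13718. Stack: [13718, 13718]
BINARY_OP + → 13718 + 13718 = 27436. Stack: [27436]
STORE_FAST n → n=27436. Stack: []
LOAD_FAST i → push 1. Stack: [1]
LOAD_CONST → push 1. Stack: [1, 1]
BINARY_OP + → 1 + 1 = 2. Stack: [2]
STORE_FAST i → i=2. Stack: []
LOAD_FAST i → push 2. Stack: [2]
LOAD_CONST → push 3. Stack: [2, 3]
COMPARE_OP bool(<) → 2 vs 3 = True. Stack: [True]
POP_JUMP_IF_FALSE → pop True; no jump. Stack: []
LOAD_FAST_LOAD_FAST n,n → push 27436,27436. Stack: [27436, 27436]
BINARY_OP + → 27436 + 27436 = 54872. Stack: [54872]
STORE_FAST n → n=54872. Stack: []
LOAD_FAST i → push 2. Stack: [2]
LOAD_CONST → push 1. Stack: [2, 1]
BINARY_OP + → 2 + 1 = 3. Stack: [3]
STORE_FAST i → i=3. Stack: []
LOAD_FAST i → push 3. Stack: [3]
LOAD_CONST → push 3. Stack: [3, 3]
COMPARE_OP bool(<) → 3 vs 3 = False. Stack: [False]
POP_JUMP_IF_FALSE → pop False; jump. Stack: []
LOAD_FAST n → push 54872. Stack: [54872]
RETURN_VALUE → return 54872.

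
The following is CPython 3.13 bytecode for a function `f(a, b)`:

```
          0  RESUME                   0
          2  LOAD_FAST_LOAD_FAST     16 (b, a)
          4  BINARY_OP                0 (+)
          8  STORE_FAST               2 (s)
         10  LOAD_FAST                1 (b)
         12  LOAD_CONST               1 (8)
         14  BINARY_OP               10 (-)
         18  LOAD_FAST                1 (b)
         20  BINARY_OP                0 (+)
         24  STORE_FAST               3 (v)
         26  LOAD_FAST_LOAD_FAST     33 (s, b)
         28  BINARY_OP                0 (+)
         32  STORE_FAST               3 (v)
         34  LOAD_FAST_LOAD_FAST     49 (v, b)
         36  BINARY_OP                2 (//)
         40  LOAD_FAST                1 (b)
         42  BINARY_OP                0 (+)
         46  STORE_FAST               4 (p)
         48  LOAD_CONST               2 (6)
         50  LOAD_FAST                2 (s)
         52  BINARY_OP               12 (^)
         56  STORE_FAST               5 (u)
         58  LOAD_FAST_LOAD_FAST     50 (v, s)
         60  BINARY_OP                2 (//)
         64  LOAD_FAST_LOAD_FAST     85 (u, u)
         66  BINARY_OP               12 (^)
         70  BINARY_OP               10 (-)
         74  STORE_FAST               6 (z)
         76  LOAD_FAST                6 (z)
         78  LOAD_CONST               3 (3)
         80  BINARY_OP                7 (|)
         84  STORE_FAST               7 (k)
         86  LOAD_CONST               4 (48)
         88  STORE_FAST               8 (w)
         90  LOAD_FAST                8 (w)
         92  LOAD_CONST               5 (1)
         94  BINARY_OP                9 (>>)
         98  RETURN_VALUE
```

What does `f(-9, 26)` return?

LOAD_FAST_LOAD_FAST b,a → push 26,-9. Stack: [26, -9]
BINARY_OP + → 26 + -9 = 17. Stack: [17]
STORE_FAST s → s=17. Stack: []
LOAD_FAST b → push 26. Stack: [26]
LOAD_CONST → push 8. Stack: [26, 8]
BINARY_OP - → 26 - 8 = 18. Stack: [18]
LOAD_FAST b → push 26. Stack: [18, 26]
BINARY_OP + → 18 + 26 = 44. Stack: [44]
STORE_FAST v → v=44. Stack: []
LOAD_FAST_LOAD_FAST s,b → push 17,26. Stack: [17, 26]
BINARY_OP + → 17 + 26 = 43. Stack: [43]
STORE_FAST v → v=43. Stack: []
LOAD_FAST_LOAD_FAST v,b → push 43,26. Stack: [43, 26]
BINARY_OP // → 43 // 26 = 1. Stack: [1]
LOAD_FAST b → push 26. Stack: [1, 26]
BINARY_OP + → 1 + 26 = 27. Stack: [27]
STORE_FAST p → p=27. Stack: []
LOAD_CONST → push 6. Stack: [6]
LOAD_FAST s → push 17. Stack: [6, 17]
BINARY_OP ^ → 6 ^ 17 = 23. Stack: [23]
STORE_FAST u → u=23. Stack: []
LOAD_FAST_LOAD_FAST v,s → push 43,17. Stack: [43, 17]
BINARY_OP // → 43 // 17 = 2. Stack: [2]
LOAD_FAST_LOAD_FAST u,u → push 23,23. Stack: [2, 23, 23]
BINARY_OP ^ → 23 ^ 23 = 0. Stack: [2, 0]
BINARY_OP - → 2 - 0 = 2. Stack: [2]
STORE_FAST z → z=2. Stack: []
LOAD_FAST z → push 2. Stack: [2]
LOAD_CONST → push 3. Stack: [2, 3]
BINARY_OP | → 2 | 3 = 3. Stack: [3]
STORE_FAST k → k=3. Stack: []
LOAD_CONST → push 48. Stack: [48]
STORE_FAST w → w=48. Stack: []
LOAD_FAST w → push 48. Stack: [48]
LOAD_CONST → push 1. Stack: [48, 1]
BINARY_OP >> → 48 >> 1 = 24. Stack: [24]
RETURN_VALUE → return 24.

24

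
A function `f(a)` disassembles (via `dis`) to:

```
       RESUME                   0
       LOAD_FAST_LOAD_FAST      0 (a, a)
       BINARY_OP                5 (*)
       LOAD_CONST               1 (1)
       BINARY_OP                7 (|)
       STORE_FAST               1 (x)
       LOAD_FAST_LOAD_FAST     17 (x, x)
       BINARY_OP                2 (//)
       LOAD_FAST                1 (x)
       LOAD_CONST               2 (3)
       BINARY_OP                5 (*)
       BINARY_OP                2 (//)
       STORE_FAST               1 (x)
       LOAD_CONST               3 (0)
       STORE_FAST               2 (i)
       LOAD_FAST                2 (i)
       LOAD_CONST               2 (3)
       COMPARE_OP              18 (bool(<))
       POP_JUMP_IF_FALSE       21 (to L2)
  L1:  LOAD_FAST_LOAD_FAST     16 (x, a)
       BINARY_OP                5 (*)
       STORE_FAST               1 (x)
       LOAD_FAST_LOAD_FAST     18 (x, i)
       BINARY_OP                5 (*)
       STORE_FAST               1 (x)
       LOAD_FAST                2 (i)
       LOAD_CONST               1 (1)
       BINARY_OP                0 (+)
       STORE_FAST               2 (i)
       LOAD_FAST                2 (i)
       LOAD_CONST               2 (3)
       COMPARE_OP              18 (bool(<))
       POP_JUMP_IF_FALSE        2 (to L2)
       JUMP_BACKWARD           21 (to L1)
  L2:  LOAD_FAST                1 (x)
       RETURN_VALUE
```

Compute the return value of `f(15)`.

0

LOAD_FAST_LOAD_FAST a,a → push 15,15. Stack: [15, 15]
BINARY_OP * → 15 * 15 = 225. Stack: [225]
LOAD_CONST → push 1. Stack: [225, 1]
BINARY_OP | → 225 | 1 = 225. Stack: [225]
STORE_FAST x → x=225. Stack: []
LOAD_FAST_LOAD_FAST x,x → push 225,225. Stack: [225, 225]
BINARY_OP // → 225 // 225 = 1. Stack: [1]
LOAD_FAST x → push 225. Stack: [1, 225]
LOAD_CONST → push 3. Stack: [1, 225, 3]
BINARY_OP * → 225 * 3 = 675. Stack: [1, 675]
BINARY_OP // → 1 // 675 = 0. Stack: [0]
STORE_FAST x → x=0. Stack: []
LOAD_CONST → push 0. Stack: [0]
STORE_FAST i → i=0. Stack: []
LOAD_FAST i → push 0. Stack: [0]
LOAD_CONST → push 3. Stack: [0, 3]
COMPARE_OP bool(<) → 0 vs 3 = True. Stack: [True]
POP_JUMP_IF_FALSE → pop True; no jump. Stack: []
LOAD_FAST_LOAD_FAST x,a → push 0,15. Stack: [0, 15]
BINARY_OP * → 0 * 15 = 0. Stack: [0]
STORE_FAST x → x=0. Stack: []
LOAD_FAST_LOAD_FAST x,i → push 0,0. Stack: [0, 0]
BINARY_OP * → 0 * 0 = 0. Stack: [0]
STORE_FAST x → x=0. Stack: []
LOAD_FAST i → push 0. Stack: [0]
LOAD_CONST → push 1. Stack: [0, 1]
BINARY_OP + → 0 + 1 = 1. Stack: [1]
STORE_FAST i → i=1. Stack: []
LOAD_FAST i → push 1. Stack: [1]
LOAD_CONST → push 3. Stack: [1, 3]
COMPARE_OP bool(<) → 1 vs 3 = True. Stack: [True]
POP_JUMP_IF_FALSE → pop True; no jump. Stack: []
LOAD_FAST_LOAD_FAST x,a → push 0,15. Stack: [0, 15]
BINARY_OP * → 0 * 15 = 0. Stack: [0]
STORE_FAST x → x=0. Stack: []
LOAD_FAST_LOAD_FAST x,i → push 0,1. Stack: [0, 1]
BINARY_OP * → 0 * 1 = 0. Stack: [0]
STORE_FAST x → x=0. Stack: []
LOAD_FAST i → push 1. Stack: [1]
LOAD_CONST → push 1. Stack: [1, 1]
BINARY_OP + → 1 + 1 = 2. Stack: [2]
STORE_FAST i → i=2. Stack: []
LOAD_FAST i → push 2. Stack: [2]
LOAD_CONST → push 3. Stack: [2, 3]
COMPARE_OP bool(<) → 2 vs 3 = True. Stack: [True]
POP_JUMP_IF_FALSE → pop True; no jump. Stack: []
LOAD_FAST_LOAD_FAST x,a → push 0,15. Stack: [0, 15]
BINARY_OP * → 0 * 15 = 0. Stack: [0]
STORE_FAST x → x=0. Stack: []
LOAD_FAST_LOAD_FAST x,i → push 0,2. Stack: [0, 2]
BINARY_OP * → 0 * 2 = 0. Stack: [0]
STORE_FAST x → x=0. Stack: []
LOAD_FAST i → push 2. Stack: [2]
LOAD_CONST → push 1. Stack: [2, 1]
BINARY_OP + → 2 + 1 = 3. Stack: [3]
STORE_FAST i → i=3. Stack: []
LOAD_FAST i → push 3. Stack: [3]
LOAD_CONST → push 3. Stack: [3, 3]
COMPARE_OP bool(<) → 3 vs 3 = False. Stack: [False]
POP_JUMP_IF_FALSE → pop False; jump. Stack: []
LOAD_FAST x → push 0. Stack: [0]
RETURN_VALUE → return 0.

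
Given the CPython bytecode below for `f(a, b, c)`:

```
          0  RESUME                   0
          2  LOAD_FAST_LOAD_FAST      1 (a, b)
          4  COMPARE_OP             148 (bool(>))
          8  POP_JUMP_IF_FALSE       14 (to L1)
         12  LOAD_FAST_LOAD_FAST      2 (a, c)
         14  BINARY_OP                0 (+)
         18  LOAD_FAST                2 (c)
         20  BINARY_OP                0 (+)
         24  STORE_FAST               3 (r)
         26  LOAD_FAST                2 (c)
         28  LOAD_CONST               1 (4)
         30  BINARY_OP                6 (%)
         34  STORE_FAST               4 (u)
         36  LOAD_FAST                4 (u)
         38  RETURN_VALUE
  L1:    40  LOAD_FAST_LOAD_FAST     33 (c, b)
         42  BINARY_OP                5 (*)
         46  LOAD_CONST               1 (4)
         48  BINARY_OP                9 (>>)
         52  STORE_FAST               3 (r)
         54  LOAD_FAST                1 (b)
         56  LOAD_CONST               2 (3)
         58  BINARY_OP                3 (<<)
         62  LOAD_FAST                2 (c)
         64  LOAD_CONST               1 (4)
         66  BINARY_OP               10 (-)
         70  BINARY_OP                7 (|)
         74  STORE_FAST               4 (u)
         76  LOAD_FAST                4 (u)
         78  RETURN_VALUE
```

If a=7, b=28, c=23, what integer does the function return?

243

LOAD_FAST_LOAD_FAST a,b → push 7,28. Stack: [7, 28]
COMPARE_OP bool(>) → 7 vs 28 = False. Stack: [False]
POP_JUMP_IF_FALSE → pop False; jump. Stack: []
LOAD_FAST_LOAD_FAST c,b → push 23,28. Stack: [23, 28]
BINARY_OP * → 23 * 28 = 644. Stack: [644]
LOAD_CONST → push 4. Stack: [644, 4]
BINARY_OP >> → 644 >> 4 = 40. Stack: [40]
STORE_FAST r → r=40. Stack: []
LOAD_FAST b → push 28. Stack: [28]
LOAD_CONST → push 3. Stack: [28, 3]
BINARY_OP << → 28 << 3 = 224. Stack: [224]
LOAD_FAST c → push 23. Stack: [224, 23]
LOAD_CONST → push 4. Stack: [224, 23, 4]
BINARY_OP - → 23 - 4 = 19. Stack: [224, 19]
BINARY_OP | → 224 | 19 = 243. Stack: [243]
STORE_FAST u → u=243. Stack: []
LOAD_FAST u → push 243. Stack: [243]
RETURN_VALUE → return 243.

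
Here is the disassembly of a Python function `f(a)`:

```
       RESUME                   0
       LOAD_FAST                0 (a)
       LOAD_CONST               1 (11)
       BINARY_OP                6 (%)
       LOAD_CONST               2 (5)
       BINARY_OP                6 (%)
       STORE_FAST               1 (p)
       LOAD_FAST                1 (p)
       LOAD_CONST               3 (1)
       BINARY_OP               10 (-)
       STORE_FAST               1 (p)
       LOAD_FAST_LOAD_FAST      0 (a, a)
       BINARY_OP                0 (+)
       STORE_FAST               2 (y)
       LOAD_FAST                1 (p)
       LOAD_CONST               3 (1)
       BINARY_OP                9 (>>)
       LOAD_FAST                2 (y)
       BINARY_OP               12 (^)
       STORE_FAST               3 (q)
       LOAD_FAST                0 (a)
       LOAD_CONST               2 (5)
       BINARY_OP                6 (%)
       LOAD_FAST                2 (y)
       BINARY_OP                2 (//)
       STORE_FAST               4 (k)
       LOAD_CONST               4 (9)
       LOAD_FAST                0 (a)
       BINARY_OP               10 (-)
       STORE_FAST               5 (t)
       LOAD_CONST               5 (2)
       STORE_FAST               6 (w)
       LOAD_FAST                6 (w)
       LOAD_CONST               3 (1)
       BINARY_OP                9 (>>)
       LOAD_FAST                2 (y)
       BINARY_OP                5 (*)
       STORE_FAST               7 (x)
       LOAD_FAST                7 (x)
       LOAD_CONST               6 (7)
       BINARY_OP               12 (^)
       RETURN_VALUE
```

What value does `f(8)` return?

23

LOAD_FAST a → push 8. Stack: [8]
LOAD_CONST → push 11. Stack: [8, 11]
BINARY_OP % → 8 % 11 = 8. Stack: [8]
LOAD_CONST → push 5. Stack: [8, 5]
BINARY_OP % → 8 % 5 = 3. Stack: [3]
STORE_FAST p → p=3. Stack: []
LOAD_FAST p → push 3. Stack: [3]
LOAD_CONST → push 1. Stack: [3, 1]
BINARY_OP - → 3 - 1 = 2. Stack: [2]
STORE_FAST p → p=2. Stack: []
LOAD_FAST_LOAD_FAST a,a → push 8,8. Stack: [8, 8]
BINARY_OP + → 8 + 8 = 16. Stack: [16]
STORE_FAST y → y=16. Stack: []
LOAD_FAST p → push 2. Stack: [2]
LOAD_CONST → push 1. Stack: [2, 1]
BINARY_OP >> → 2 >> 1 = 1. Stack: [1]
LOAD_FAST y → push 16. Stack: [1, 16]
BINARY_OP ^ → 1 ^ 16 = 17. Stack: [17]
STORE_FAST q → q=17. Stack: []
LOAD_FAST a → push 8. Stack: [8]
LOAD_CONST → push 5. Stack: [8, 5]
BINARY_OP % → 8 % 5 = 3. Stack: [3]
LOAD_FAST y → push 16. Stack: [3, 16]
BINARY_OP // → 3 // 16 = 0. Stack: [0]
STORE_FAST k → k=0. Stack: []
LOAD_CONST → push 9. Stack: [9]
LOAD_FAST a → push 8. Stack: [9, 8]
BINARY_OP - → 9 - 8 = 1. Stack: [1]
STORE_FAST t → t=1. Stack: []
LOAD_CONST → push 2. Stack: [2]
STORE_FAST w → w=2. Stack: []
LOAD_FAST w → push 2. Stack: [2]
LOAD_CONST → push 1. Stack: [2, 1]
BINARY_OP >> → 2 >> 1 = 1. Stack: [1]
LOAD_FAST y → push 16. Stack: [1, 16]
BINARY_OP * → 1 * 16 = 16. Stack: [16]
STORE_FAST x → x=16. Stack: []
LOAD_FAST x → push 16. Stack: [16]
LOAD_CONST → push 7. Stack: [16, 7]
BINARY_OP ^ → 16 ^ 7 = 23. Stack: [23]
RETURN_VALUE → return 23.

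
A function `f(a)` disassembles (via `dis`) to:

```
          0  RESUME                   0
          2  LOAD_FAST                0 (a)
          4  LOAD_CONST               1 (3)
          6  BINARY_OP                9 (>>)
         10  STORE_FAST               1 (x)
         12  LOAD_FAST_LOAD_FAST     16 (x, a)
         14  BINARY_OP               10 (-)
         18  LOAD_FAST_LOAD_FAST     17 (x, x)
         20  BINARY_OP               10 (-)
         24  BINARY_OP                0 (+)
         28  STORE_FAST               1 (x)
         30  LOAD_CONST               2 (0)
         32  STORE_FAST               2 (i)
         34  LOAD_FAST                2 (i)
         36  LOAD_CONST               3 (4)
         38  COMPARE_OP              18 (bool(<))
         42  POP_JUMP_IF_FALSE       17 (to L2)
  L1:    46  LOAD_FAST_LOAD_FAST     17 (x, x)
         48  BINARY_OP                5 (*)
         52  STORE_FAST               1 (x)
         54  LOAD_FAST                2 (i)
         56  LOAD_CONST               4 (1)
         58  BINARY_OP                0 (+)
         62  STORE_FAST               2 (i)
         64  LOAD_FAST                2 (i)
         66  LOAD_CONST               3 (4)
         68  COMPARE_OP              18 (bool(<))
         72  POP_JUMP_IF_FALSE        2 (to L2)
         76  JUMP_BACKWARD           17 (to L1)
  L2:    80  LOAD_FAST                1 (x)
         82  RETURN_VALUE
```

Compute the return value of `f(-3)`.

LOAD_FAST a → push -3. Stack: [-3]
LOAD_CONST → push 3. Stack: [-3, 3]
BINARY_OP >> → -3 >> 3 = -1. Stack: [-1]
STORE_FAST x → x=-1. Stack: []
LOAD_FAST_LOAD_FAST x,a → push -1,-3. Stack: [-1, -3]
BINARY_OP - → -1 - -3 = 2. Stack: [2]
LOAD_FAST_LOAD_FAST x,x → push -1,-1. Stack: [2, -1, -1]
BINARY_OP - → -1 - -1 = 0. Stack: [2, 0]
BINARY_OP + → 2 + 0 = 2. Stack: [2]
STORE_FAST x → x=2. Stack: []
LOAD_CONST → push 0. Stack: [0]
STORE_FAST i → i=0. Stack: []
LOAD_FAST i → push 0. Stack: [0]
LOAD_CONST → push 4. Stack: [0, 4]
COMPARE_OP bool(<) → 0 vs 4 = True. Stack: [True]
POP_JUMP_IF_FALSE → pop True; no jump. Stack: []
LOAD_FAST_LOAD_FAST x,x → push 2,2. Stack: [2, 2]
BINARY_OP * → 2 * 2 = 4. Stack: [4]
STORE_FAST x → x=4. Stack: []
LOAD_FAST i → push 0. Stack: [0]
LOAD_CONST → push 1. Stack: [0, 1]
BINARY_OP + → 0 + 1 = 1. Stack: [1]
STORE_FAST i → i=1. Stack: []
LOAD_FAST i → push 1. Stack: [1]
LOAD_CONST → push 4. Stack: [1, 4]
COMPARE_OP bool(<) → 1 vs 4 = True. Stack: [True]
POP_JUMP_IF_FALSE → pop True; no jump. Stack: []
LOAD_FAST_LOAD_FAST x,x → push 4,4. Stack: [4, 4]
BINARY_OP * → 4 * 4 = 16. Stack: [16]
STORE_FAST x → x=16. Stack: []
LOAD_FAST i → push 1. Stack: [1]
LOAD_CONST → push 1. Stack: [1, 1]
BINARY_OP + → 1 + 1 = 2. Stack: [2]
STORE_FAST i → i=2. Stack: []
LOAD_FAST i → push 2. Stack: [2]
LOAD_CONST → push 4. Stack: [2, 4]
COMPARE_OP bool(<) → 2 vs 4 = True. Stack: [True]
POP_JUMP_IF_FALSE → pop True; no jump. Stack: []
LOAD_FAST_LOAD_FAST x,x → push 16,16. Stack: [16, 16]
BINARY_OP * → 16 * 16 = 256. Stack: [256]
STORE_FAST x → x=256. Stack: []
LOAD_FAST i → push 2. Stack: [2]
LOAD_CONST → push 1. Stack: [2, 1]
BINARY_OP + → 2 + 1 = 3. Stack: [3]
STORE_FAST i → i=3. Stack: []
LOAD_FAST i → push 3. Stack: [3]
LOAD_CONST → push 4. Stack: [3, 4]
COMPARE_OP bool(<) → 3 vs 4 = True. Stack: [True]
POP_JUMP_IF_FALSE → pop True; no jump. Stack: []
LOAD_FAST_LOAD_FAST x,x → push 256,256. Stack: [256, 256]
BINARY_OP * → 256 * 256 = 65536. Stack: [65536]
STORE_FAST x → x=65536. Stack: []
LOAD_FAST i → push 3. Stack: [3]
LOAD_CONST → push 1. Stack: [3, 1]
BINARY_OP + → 3 + 1 = 4. Stack: [4]
STORE_FAST i → i=4. Stack: []
LOAD_FAST i → push 4. Stack: [4]
LOAD_CONST → push 4. Stack: [4, 4]
COMPARE_OP bool(<) → 4 vs 4 = False. Stack: [False]
POP_JUMP_IF_FALSE → pop False; jump. Stack: []
LOAD_FAST x → push 65536. Stack: [65536]
RETURN_VALUE → return 65536.

65536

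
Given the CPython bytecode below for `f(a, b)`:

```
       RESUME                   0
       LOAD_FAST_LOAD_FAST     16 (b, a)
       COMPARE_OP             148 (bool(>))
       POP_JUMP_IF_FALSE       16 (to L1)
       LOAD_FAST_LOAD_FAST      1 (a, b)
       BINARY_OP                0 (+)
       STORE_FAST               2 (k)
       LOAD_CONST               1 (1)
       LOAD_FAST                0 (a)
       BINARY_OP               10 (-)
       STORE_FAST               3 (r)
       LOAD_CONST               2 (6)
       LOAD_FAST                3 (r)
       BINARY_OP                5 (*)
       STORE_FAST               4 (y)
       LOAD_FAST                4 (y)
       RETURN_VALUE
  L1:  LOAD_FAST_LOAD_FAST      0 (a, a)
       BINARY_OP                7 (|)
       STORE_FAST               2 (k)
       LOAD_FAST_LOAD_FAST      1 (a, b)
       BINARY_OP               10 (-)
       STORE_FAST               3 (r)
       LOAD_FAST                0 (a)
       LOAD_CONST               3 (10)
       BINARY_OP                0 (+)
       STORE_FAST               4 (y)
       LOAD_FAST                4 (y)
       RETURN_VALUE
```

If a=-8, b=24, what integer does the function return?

LOAD_FAST_LOAD_FAST b,a → push 24,-8. Stack: [24, -8]
COMPARE_OP bool(>) → 24 vs -8 = True. Stack: [True]
POP_JUMP_IF_FALSE → pop True; no jump. Stack: []
LOAD_FAST_LOAD_FAST a,b → push -8,24. Stack: [-8, 24]
BINARY_OP + → -8 + 24 = 16. Stack: [16]
STORE_FAST k → k=16. Stack: []
LOAD_CONST → push 1. Stack: [1]
LOAD_FAST a → push -8. Stack: [1, -8]
BINARY_OP - → 1 - -8 = 9. Stack: [9]
STORE_FAST r → r=9. Stack: []
LOAD_CONST → push 6. Stack: [6]
LOAD_FAST r → push 9. Stack: [6, 9]
BINARY_OP * → 6 * 9 = 54. Stack: [54]
STORE_FAST y → y=54. Stack: []
LOAD_FAST y → push 54. Stack: [54]
RETURN_VALUE → return 54.

54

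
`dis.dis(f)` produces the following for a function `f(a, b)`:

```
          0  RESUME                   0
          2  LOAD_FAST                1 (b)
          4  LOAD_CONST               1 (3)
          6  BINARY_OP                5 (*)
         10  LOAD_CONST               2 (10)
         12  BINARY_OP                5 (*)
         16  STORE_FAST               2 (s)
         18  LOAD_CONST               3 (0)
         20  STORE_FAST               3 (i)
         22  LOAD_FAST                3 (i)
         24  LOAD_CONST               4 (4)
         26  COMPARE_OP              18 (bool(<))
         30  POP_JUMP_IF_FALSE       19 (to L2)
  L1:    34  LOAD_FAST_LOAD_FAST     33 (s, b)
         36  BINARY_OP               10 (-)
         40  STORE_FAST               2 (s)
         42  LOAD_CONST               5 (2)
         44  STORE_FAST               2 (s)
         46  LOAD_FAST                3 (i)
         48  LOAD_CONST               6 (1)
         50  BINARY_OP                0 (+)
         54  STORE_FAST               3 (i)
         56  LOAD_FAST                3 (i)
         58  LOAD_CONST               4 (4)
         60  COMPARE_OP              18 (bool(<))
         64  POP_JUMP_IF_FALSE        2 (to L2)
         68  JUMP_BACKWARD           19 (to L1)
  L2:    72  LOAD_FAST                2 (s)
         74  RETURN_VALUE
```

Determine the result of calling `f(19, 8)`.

2

LOAD_FAST b → push 8. Stack: [8]
LOAD_CONST → push 3. Stack: [8, 3]
BINARY_OP * → 8 * 3 = 24. Stack: [24]
LOAD_CONST → push 10. Stack: [24, 10]
BINARY_OP * → 24 * 10 = 240. Stack: [240]
STORE_FAST s → s=240. Stack: []
LOAD_CONST → push 0. Stack: [0]
STORE_FAST i → i=0. Stack: []
LOAD_FAST i → push 0. Stack: [0]
LOAD_CONST → push 4. Stack: [0, 4]
COMPARE_OP bool(<) → 0 vs 4 = True. Stack: [True]
POP_JUMP_IF_FALSE → pop True; no jump. Stack: []
LOAD_FAST_LOAD_FAST s,b → push 240,8. Stack: [240, 8]
BINARY_OP - → 240 - 8 = 232. Stack: [232]
STORE_FAST s → s=232. Stack: []
LOAD_CONST → push 2. Stack: [2]
STORE_FAST s → s=2. Stack: []
LOAD_FAST i → push 0. Stack: [0]
LOAD_CONST → push 1. Stack: [0, 1]
BINARY_OP + → 0 + 1 = 1. Stack: [1]
STORE_FAST i → i=1. Stack: []
LOAD_FAST i → push 1. Stack: [1]
LOAD_CONST → push 4. Stack: [1, 4]
COMPARE_OP bool(<) → 1 vs 4 = True. Stack: [True]
POP_JUMP_IF_FALSE → pop True; no jump. Stack: []
LOAD_FAST_LOAD_FAST s,b → push 2,8. Stack: [2, 8]
BINARY_OP - → 2 - 8 = -6. Stack: [-6]
STORE_FAST s → s=-6. Stack: []
LOAD_CONST → push 2. Stack: [2]
STORE_FAST s → s=2. Stack: []
LOAD_FAST i → push 1. Stack: [1]
LOAD_CONST → push 1. Stack: [1, 1]
BINARY_OP + → 1 + 1 = 2. Stack: [2]
STORE_FAST i → i=2. Stack: []
LOAD_FAST i → push 2. Stack: [2]
LOAD_CONST → push 4. Stack: [2, 4]
COMPARE_OP bool(<) → 2 vs 4 = True. Stack: [True]
POP_JUMP_IF_FALSE → pop True; no jump. Stack: []
LOAD_FAST_LOAD_FAST s,b → push 2,8. Stack: [2, 8]
BINARY_OP - → 2 - 8 = -6. Stack: [-6]
STORE_FAST s → s=-6. Stack: []
LOAD_CONST → push 2. Stack: [2]
STORE_FAST s → s=2. Stack: []
LOAD_FAST i → push 2. Stack: [2]
LOAD_CONST → push 1. Stack: [2, 1]
BINARY_OP + → 2 + 1 = 3. Stack: [3]
STORE_FAST i → i=3. Stack: []
LOAD_FAST i → push 3. Stack: [3]
LOAD_CONST → push 4. Stack: [3, 4]
COMPARE_OP bool(<) → 3 vs 4 = True. Stack: [True]
POP_JUMP_IF_FALSE → pop True; no jump. Stack: []
LOAD_FAST_LOAD_FAST s,b → push 2,8. Stack: [2, 8]
BINARY_OP - → 2 - 8 = -6. Stack: [-6]
STORE_FAST s → s=-6. Stack: []
LOAD_CONST → push 2. Stack: [2]
STORE_FAST s → s=2. Stack: []
LOAD_FAST i → push 3. Stack: [3]
LOAD_CONST → push 1. Stack: [3, 1]
BINARY_OP + → 3 + 1 = 4. Stack: [4]
STORE_FAST i → i=4. Stack: []
LOAD_FAST i → push 4. Stack: [4]
LOAD_CONST → push 4. Stack: [4, 4]
COMPARE_OP bool(<) → 4 vs 4 = False. Stack: [False]
POP_JUMP_IF_FALSE → pop False; jump. Stack: []
LOAD_FAST s → push 2. Stack: [2]
RETURN_VALUE → return 2.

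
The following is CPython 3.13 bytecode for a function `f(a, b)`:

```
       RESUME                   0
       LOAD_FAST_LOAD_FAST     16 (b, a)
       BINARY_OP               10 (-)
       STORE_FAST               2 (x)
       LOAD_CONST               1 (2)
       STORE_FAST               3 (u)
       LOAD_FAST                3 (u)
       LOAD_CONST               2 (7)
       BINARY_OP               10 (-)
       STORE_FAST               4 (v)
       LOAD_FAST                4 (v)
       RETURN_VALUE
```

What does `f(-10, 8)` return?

LOAD_FAST_LOAD_FAST b,a → push 8,-10. Stack: [8, -10]
BINARY_OP - → 8 - -10 = 18. Stack: [18]
STORE_FAST x → x=18. Stack: []
LOAD_CONST → push 2. Stack: [2]
STORE_FAST u → u=2. Stack: []
LOAD_FAST u → push 2. Stack: [2]
LOAD_CONST → push 7. Stack: [2, 7]
BINARY_OP - → 2 - 7 = -5. Stack: [-5]
STORE_FAST v → v=-5. Stack: []
LOAD_FAST v → push -5. Stack: [-5]
RETURN_VALUE → return -5.

-5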